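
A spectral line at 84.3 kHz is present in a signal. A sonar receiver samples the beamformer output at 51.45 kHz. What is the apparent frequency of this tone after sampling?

84.3 kHz mod fs = 32.85 kHz.
32.85 kHz > fs/2 = 25.725 kHz, folds to fs − 32.85 kHz = 18.6 kHz.

18.6 kHz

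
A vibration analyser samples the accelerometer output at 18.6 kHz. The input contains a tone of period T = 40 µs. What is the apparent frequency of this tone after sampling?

6.4 kHz

T = 40 µs → f = 1/T = 25 kHz.
25 kHz mod fs = 6.4 kHz.
6.4 kHz ≤ fs/2 = 9.3 kHz, appears at 6.4 kHz.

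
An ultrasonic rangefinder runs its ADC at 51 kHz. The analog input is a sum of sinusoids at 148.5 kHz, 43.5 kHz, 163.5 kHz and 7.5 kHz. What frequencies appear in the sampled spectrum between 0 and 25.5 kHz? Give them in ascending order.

fs/2 = 25.5 kHz.
148.5 kHz mod fs = 46.5 kHz.
46.5 kHz > fs/2 = 25.5 kHz, folds to fs − 46.5 kHz = 4.5 kHz.
43.5 kHz > fs/2 = 25.5 kHz, folds to fs − 43.5 kHz = 7.5 kHz.
163.5 kHz mod fs = 10.5 kHz.
10.5 kHz ≤ fs/2 = 25.5 kHz, appears at 10.5 kHz.
7.5 kHz ≤ fs/2 = 25.5 kHz, passes unchanged.
Distinct values: {4.5 kHz, 7.5 kHz, 10.5 kHz}.

4.5 kHz, 7.5 kHz, 10.5 kHz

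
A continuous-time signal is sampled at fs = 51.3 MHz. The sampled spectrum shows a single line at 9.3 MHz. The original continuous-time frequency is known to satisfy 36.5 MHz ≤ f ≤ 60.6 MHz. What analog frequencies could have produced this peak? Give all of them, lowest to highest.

42 MHz, 60.6 MHz

Frequencies that alias to 9.3 MHz are k·fs ± 9.3 MHz for integer k ≥ 0.
k=0: 9.3 MHz.
k=1: 42 MHz, 60.6 MHz.
k=2: 93.3 MHz, 111.9 MHz.
Within [36.5 MHz, 60.6 MHz]: 42 MHz, 60.6 MHz.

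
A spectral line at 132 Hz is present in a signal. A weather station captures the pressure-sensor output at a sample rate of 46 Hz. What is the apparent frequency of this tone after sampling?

132 Hz mod fs = 40 Hz.
40 Hz > fs/2 = 23 Hz, folds to fs − 40 Hz = 6 Hz.

6 Hz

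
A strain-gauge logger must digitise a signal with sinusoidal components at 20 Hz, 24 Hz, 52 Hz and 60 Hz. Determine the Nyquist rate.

Highest-frequency component: 60 Hz.
Nyquist rate = 2 × 60 Hz = 120 Hz.

120 Hz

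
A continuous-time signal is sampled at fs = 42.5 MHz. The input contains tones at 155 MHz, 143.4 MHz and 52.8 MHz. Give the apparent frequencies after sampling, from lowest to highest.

fs/2 = 21.25 MHz.
155 MHz mod fs = 27.5 MHz.
27.5 MHz > fs/2 = 21.25 MHz, folds to fs − 27.5 MHz = 15 MHz.
143.4 MHz mod fs = 15.9 MHz.
15.9 MHz ≤ fs/2 = 21.25 MHz, appears at 15.9 MHz.
52.8 MHz mod fs = 10.3 MHz.
10.3 MHz ≤ fs/2 = 21.25 MHz, appears at 10.3 MHz.
Distinct values: {10.3 MHz, 15 MHz, 15.9 MHz}.

10.3 MHz, 15 MHz, 15.9 MHz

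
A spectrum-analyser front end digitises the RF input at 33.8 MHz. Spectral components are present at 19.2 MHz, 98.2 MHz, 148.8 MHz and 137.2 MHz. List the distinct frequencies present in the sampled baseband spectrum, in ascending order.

fs/2 = 16.9 MHz.
19.2 MHz > fs/2 = 16.9 MHz, folds to fs − 19.2 MHz = 14.6 MHz.
98.2 MHz mod fs = 30.6 MHz.
30.6 MHz > fs/2 = 16.9 MHz, folds to fs − 30.6 MHz = 3.2 MHz.
148.8 MHz mod fs = 13.6 MHz.
13.6 MHz ≤ fs/2 = 16.9 MHz, appears at 13.6 MHz.
137.2 MHz mod fs = 2 MHz.
2 MHz ≤ fs/2 = 16.9 MHz, appears at 2 MHz.
Distinct values: {2 MHz, 3.2 MHz, 13.6 MHz, 14.6 MHz}.

2 MHz, 3.2 MHz, 13.6 MHz, 14.6 MHz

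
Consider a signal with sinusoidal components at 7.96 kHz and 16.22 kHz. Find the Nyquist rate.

Highest-frequency component: 16.22 kHz.
Nyquist rate = 2 × 16.22 kHz = 32.44 kHz.

32.44 kHz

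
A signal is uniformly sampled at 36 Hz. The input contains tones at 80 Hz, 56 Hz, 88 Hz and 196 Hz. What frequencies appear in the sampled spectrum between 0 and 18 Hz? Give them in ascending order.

8 Hz, 16 Hz

fs/2 = 18 Hz.
80 Hz mod fs = 8 Hz.
8 Hz ≤ fs/2 = 18 Hz, appears at 8 Hz.
56 Hz mod fs = 20 Hz.
20 Hz > fs/2 = 18 Hz, folds to fs − 20 Hz = 16 Hz.
88 Hz mod fs = 16 Hz.
16 Hz ≤ fs/2 = 18 Hz, appears at 16 Hz.
196 Hz mod fs = 16 Hz.
16 Hz ≤ fs/2 = 18 Hz, appears at 16 Hz.
Distinct values: {8 Hz, 16 Hz}.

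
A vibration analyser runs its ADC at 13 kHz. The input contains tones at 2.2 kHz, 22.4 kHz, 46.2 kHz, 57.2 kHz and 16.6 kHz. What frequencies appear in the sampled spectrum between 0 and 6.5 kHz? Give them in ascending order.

2.2 kHz, 3.6 kHz, 5.2 kHz, 5.8 kHz

fs/2 = 6.5 kHz.
2.2 kHz ≤ fs/2 = 6.5 kHz, passes unchanged.
22.4 kHz mod fs = 9.4 kHz.
9.4 kHz > fs/2 = 6.5 kHz, folds to fs − 9.4 kHz = 3.6 kHz.
46.2 kHz mod fs = 7.2 kHz.
7.2 kHz > fs/2 = 6.5 kHz, folds to fs − 7.2 kHz = 5.8 kHz.
57.2 kHz mod fs = 5.2 kHz.
5.2 kHz ≤ fs/2 = 6.5 kHz, appears at 5.2 kHz.
16.6 kHz mod fs = 3.6 kHz.
3.6 kHz ≤ fs/2 = 6.5 kHz, appears at 3.6 kHz.
Distinct values: {2.2 kHz, 3.6 kHz, 5.2 kHz, 5.8 kHz}.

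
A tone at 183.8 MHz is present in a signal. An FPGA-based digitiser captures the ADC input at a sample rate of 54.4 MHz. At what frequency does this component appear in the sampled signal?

183.8 MHz mod fs = 20.6 MHz.
20.6 MHz ≤ fs/2 = 27.2 MHz, appears at 20.6 MHz.

20.6 MHz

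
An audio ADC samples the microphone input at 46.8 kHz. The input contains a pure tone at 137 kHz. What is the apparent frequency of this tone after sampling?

3.4 kHz

137 kHz mod fs = 43.4 kHz.
43.4 kHz > fs/2 = 23.4 kHz, folds to fs − 43.4 kHz = 3.4 kHz.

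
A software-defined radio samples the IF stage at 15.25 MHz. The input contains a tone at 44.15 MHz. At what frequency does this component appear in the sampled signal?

44.15 MHz mod fs = 13.65 MHz.
13.65 MHz > fs/2 = 7.625 MHz, folds to fs − 13.65 MHz = 1.6 MHz.

1.6 MHz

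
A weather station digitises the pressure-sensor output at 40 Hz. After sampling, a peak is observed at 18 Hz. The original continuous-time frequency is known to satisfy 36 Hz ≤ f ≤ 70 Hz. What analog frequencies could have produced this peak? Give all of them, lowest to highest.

58 Hz, 62 Hz

Frequencies that alias to 18 Hz are k·fs ± 18 Hz for integer k ≥ 0.
k=0: 18 Hz.
k=1: 22 Hz, 58 Hz.
k=2: 62 Hz, 98 Hz.
k=3: 102 Hz, 138 Hz.
Within [36 Hz, 70 Hz]: 58 Hz, 62 Hz.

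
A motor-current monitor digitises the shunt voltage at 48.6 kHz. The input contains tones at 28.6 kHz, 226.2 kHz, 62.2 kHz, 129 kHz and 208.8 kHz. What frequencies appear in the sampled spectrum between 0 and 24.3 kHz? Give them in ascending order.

fs/2 = 24.3 kHz.
28.6 kHz > fs/2 = 24.3 kHz, folds to fs − 28.6 kHz = 20 kHz.
226.2 kHz mod fs = 31.8 kHz.
31.8 kHz > fs/2 = 24.3 kHz, folds to fs − 31.8 kHz = 16.8 kHz.
62.2 kHz mod fs = 13.6 kHz.
13.6 kHz ≤ fs/2 = 24.3 kHz, appears at 13.6 kHz.
129 kHz mod fs = 31.8 kHz.
31.8 kHz > fs/2 = 24.3 kHz, folds to fs − 31.8 kHz = 16.8 kHz.
208.8 kHz mod fs = 14.4 kHz.
14.4 kHz ≤ fs/2 = 24.3 kHz, appears at 14.4 kHz.
Distinct values: {13.6 kHz, 14.4 kHz, 16.8 kHz, 20 kHz}.

13.6 kHz, 14.4 kHz, 16.8 kHz, 20 kHz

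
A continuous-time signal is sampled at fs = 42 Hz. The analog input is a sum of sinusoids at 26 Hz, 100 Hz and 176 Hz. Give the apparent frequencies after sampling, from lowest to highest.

fs/2 = 21 Hz.
26 Hz > fs/2 = 21 Hz, folds to fs − 26 Hz = 16 Hz.
100 Hz mod fs = 16 Hz.
16 Hz ≤ fs/2 = 21 Hz, appears at 16 Hz.
176 Hz mod fs = 8 Hz.
8 Hz ≤ fs/2 = 21 Hz, appears at 8 Hz.
Distinct values: {8 Hz, 16 Hz}.

8 Hz, 16 Hz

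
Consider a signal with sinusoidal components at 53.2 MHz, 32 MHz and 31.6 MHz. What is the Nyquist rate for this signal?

Highest-frequency component: 53.2 MHz.
Nyquist rate = 2 × 53.2 MHz = 106.4 MHz.

106.4 MHz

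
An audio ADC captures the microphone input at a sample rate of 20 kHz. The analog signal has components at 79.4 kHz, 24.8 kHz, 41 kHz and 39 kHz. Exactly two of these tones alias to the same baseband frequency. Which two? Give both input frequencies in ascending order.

fs/2 = 10 kHz.
79.4 kHz mod fs = 19.4 kHz.
19.4 kHz > fs/2 = 10 kHz, folds to fs − 19.4 kHz = 0.6 kHz.
24.8 kHz mod fs = 4.8 kHz.
4.8 kHz ≤ fs/2 = 10 kHz, appears at 4.8 kHz.
41 kHz mod fs = 1 kHz.
1 kHz ≤ fs/2 = 10 kHz, appears at 1 kHz.
39 kHz mod fs = 19 kHz.
19 kHz > fs/2 = 10 kHz, folds to fs − 19 kHz = 1 kHz.
39 kHz and 41 kHz both map to 1 kHz.

39 kHz, 41 kHz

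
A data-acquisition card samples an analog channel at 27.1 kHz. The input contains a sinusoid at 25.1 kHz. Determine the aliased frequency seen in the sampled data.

25.1 kHz > fs/2 = 13.55 kHz, folds to fs − 25.1 kHz = 2 kHz.

2 kHz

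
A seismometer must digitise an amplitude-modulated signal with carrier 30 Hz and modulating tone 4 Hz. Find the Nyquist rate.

68 Hz

AM sidebands sit at fc ± fm = 26 Hz and 34 Hz.
Highest-frequency component: 34 Hz.
Nyquist rate = 2 × 34 Hz = 68 Hz.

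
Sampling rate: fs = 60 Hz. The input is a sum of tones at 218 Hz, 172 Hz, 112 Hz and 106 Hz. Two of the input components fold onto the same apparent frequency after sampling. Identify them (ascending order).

112 Hz, 172 Hz

fs/2 = 30 Hz.
218 Hz mod fs = 38 Hz.
38 Hz > fs/2 = 30 Hz, folds to fs − 38 Hz = 22 Hz.
172 Hz mod fs = 52 Hz.
52 Hz > fs/2 = 30 Hz, folds to fs − 52 Hz = 8 Hz.
112 Hz mod fs = 52 Hz.
52 Hz > fs/2 = 30 Hz, folds to fs − 52 Hz = 8 Hz.
106 Hz mod fs = 46 Hz.
46 Hz > fs/2 = 30 Hz, folds to fs − 46 Hz = 14 Hz.
112 Hz and 172 Hz both map to 8 Hz.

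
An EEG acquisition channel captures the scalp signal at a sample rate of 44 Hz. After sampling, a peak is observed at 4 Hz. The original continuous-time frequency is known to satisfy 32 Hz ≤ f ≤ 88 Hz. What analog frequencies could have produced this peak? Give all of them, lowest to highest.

Frequencies that alias to 4 Hz are k·fs ± 4 Hz for integer k ≥ 0.
k=0: 4 Hz.
k=1: 40 Hz, 48 Hz.
k=2: 84 Hz, 92 Hz.
k=3: 128 Hz, 136 Hz.
Within [32 Hz, 88 Hz]: 40 Hz, 48 Hz, 84 Hz.

40 Hz, 48 Hz, 84 Hz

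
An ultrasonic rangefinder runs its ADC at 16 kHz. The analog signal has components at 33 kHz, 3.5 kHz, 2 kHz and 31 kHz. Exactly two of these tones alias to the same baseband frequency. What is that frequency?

fs/2 = 8 kHz.
33 kHz mod fs = 1 kHz.
1 kHz ≤ fs/2 = 8 kHz, appears at 1 kHz.
3.5 kHz ≤ fs/2 = 8 kHz, passes unchanged.
2 kHz ≤ fs/2 = 8 kHz, passes unchanged.
31 kHz mod fs = 15 kHz.
15 kHz > fs/2 = 8 kHz, folds to fs − 15 kHz = 1 kHz.
31 kHz and 33 kHz both map to 1 kHz.

1 kHz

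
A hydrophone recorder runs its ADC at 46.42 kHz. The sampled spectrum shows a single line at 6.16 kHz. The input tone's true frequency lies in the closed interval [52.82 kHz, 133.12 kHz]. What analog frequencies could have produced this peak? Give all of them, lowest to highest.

86.68 kHz, 99 kHz, 133.1 kHz

Frequencies that alias to 6.16 kHz are k·fs ± 6.16 kHz for integer k ≥ 0.
k=0: 6.16 kHz.
k=1: 40.26 kHz, 52.58 kHz.
k=2: 86.68 kHz, 99 kHz.
k=3: 133.1 kHz, 145.42 kHz.
k=4: 179.52 kHz, 191.84 kHz.
Within [52.82 kHz, 133.12 kHz]: 86.68 kHz, 99 kHz, 133.1 kHz.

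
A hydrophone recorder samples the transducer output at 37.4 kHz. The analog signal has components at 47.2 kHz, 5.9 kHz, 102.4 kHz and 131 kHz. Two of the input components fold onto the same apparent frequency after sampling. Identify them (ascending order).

fs/2 = 18.7 kHz.
47.2 kHz mod fs = 9.8 kHz.
9.8 kHz ≤ fs/2 = 18.7 kHz, appears at 9.8 kHz.
5.9 kHz ≤ fs/2 = 18.7 kHz, passes unchanged.
102.4 kHz mod fs = 27.6 kHz.
27.6 kHz > fs/2 = 18.7 kHz, folds to fs − 27.6 kHz = 9.8 kHz.
131 kHz mod fs = 18.8 kHz.
18.8 kHz > fs/2 = 18.7 kHz, folds to fs − 18.8 kHz = 18.6 kHz.
47.2 kHz and 102.4 kHz both map to 9.8 kHz.

47.2 kHz, 102.4 kHz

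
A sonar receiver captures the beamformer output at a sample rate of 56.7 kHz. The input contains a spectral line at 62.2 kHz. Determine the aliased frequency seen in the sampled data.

62.2 kHz mod fs = 5.5 kHz.
5.5 kHz ≤ fs/2 = 28.35 kHz, appears at 5.5 kHz.

5.5 kHz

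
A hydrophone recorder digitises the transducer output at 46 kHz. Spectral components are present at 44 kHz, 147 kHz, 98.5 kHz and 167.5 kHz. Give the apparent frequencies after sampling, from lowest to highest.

fs/2 = 23 kHz.
44 kHz > fs/2 = 23 kHz, folds to fs − 44 kHz = 2 kHz.
147 kHz mod fs = 9 kHz.
9 kHz ≤ fs/2 = 23 kHz, appears at 9 kHz.
98.5 kHz mod fs = 6.5 kHz.
6.5 kHz ≤ fs/2 = 23 kHz, appears at 6.5 kHz.
167.5 kHz mod fs = 29.5 kHz.
29.5 kHz > fs/2 = 23 kHz, folds to fs − 29.5 kHz = 16.5 kHz.
Distinct values: {2 kHz, 6.5 kHz, 9 kHz, 16.5 kHz}.

2 kHz, 6.5 kHz, 9 kHz, 16.5 kHz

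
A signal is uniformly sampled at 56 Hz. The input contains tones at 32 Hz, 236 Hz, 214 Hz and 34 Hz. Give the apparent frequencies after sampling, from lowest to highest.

10 Hz, 12 Hz, 22 Hz, 24 Hz

fs/2 = 28 Hz.
32 Hz > fs/2 = 28 Hz, folds to fs − 32 Hz = 24 Hz.
236 Hz mod fs = 12 Hz.
12 Hz ≤ fs/2 = 28 Hz, appears at 12 Hz.
214 Hz mod fs = 46 Hz.
46 Hz > fs/2 = 28 Hz, folds to fs − 46 Hz = 10 Hz.
34 Hz > fs/2 = 28 Hz, folds to fs − 34 Hz = 22 Hz.
Distinct values: {10 Hz, 12 Hz, 22 Hz, 24 Hz}.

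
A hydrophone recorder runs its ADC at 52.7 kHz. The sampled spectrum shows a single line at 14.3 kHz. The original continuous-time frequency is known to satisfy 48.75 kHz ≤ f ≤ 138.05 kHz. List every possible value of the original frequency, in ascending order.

67 kHz, 91.1 kHz, 119.7 kHz

Frequencies that alias to 14.3 kHz are k·fs ± 14.3 kHz for integer k ≥ 0.
k=0: 14.3 kHz.
k=1: 38.4 kHz, 67 kHz.
k=2: 91.1 kHz, 119.7 kHz.
k=3: 143.8 kHz, 172.4 kHz.
Within [48.75 kHz, 138.05 kHz]: 67 kHz, 91.1 kHz, 119.7 kHz.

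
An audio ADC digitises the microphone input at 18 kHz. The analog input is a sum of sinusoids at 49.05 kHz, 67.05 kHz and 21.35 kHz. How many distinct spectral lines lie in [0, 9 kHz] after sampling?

2

fs/2 = 9 kHz.
49.05 kHz mod fs = 13.05 kHz.
13.05 kHz > fs/2 = 9 kHz, folds to fs − 13.05 kHz = 4.95 kHz.
67.05 kHz mod fs = 13.05 kHz.
13.05 kHz > fs/2 = 9 kHz, folds to fs − 13.05 kHz = 4.95 kHz.
21.35 kHz mod fs = 3.35 kHz.
3.35 kHz ≤ fs/2 = 9 kHz, appears at 3.35 kHz.
Distinct values: {3.35 kHz, 4.95 kHz} → 2.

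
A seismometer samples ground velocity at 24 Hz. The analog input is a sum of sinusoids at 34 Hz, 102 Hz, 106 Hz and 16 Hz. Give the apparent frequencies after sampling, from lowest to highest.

fs/2 = 12 Hz.
34 Hz mod fs = 10 Hz.
10 Hz ≤ fs/2 = 12 Hz, appears at 10 Hz.
102 Hz mod fs = 6 Hz.
6 Hz ≤ fs/2 = 12 Hz, appears at 6 Hz.
106 Hz mod fs = 10 Hz.
10 Hz ≤ fs/2 = 12 Hz, appears at 10 Hz.
16 Hz > fs/2 = 12 Hz, folds to fs − 16 Hz = 8 Hz.
Distinct values: {6 Hz, 8 Hz, 10 Hz}.

6 Hz, 8 Hz, 10 Hz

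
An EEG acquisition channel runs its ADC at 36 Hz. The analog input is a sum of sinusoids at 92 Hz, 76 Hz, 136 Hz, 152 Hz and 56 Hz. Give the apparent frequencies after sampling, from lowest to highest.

fs/2 = 18 Hz.
92 Hz mod fs = 20 Hz.
20 Hz > fs/2 = 18 Hz, folds to fs − 20 Hz = 16 Hz.
76 Hz mod fs = 4 Hz.
4 Hz ≤ fs/2 = 18 Hz, appears at 4 Hz.
136 Hz mod fs = 28 Hz.
28 Hz > fs/2 = 18 Hz, folds to fs − 28 Hz = 8 Hz.
152 Hz mod fs = 8 Hz.
8 Hz ≤ fs/2 = 18 Hz, appears at 8 Hz.
56 Hz mod fs = 20 Hz.
20 Hz > fs/2 = 18 Hz, folds to fs − 20 Hz = 16 Hz.
Distinct values: {4 Hz, 8 Hz, 16 Hz}.

4 Hz, 8 Hz, 16 Hz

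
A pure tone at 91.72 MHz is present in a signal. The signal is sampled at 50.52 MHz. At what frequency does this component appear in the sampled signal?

9.32 MHz

91.72 MHz mod fs = 41.2 MHz.
41.2 MHz > fs/2 = 25.26 MHz, folds to fs − 41.2 MHz = 9.32 MHz.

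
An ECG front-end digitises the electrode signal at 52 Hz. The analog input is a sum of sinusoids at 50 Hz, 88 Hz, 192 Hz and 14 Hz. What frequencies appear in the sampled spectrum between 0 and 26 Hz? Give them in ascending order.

fs/2 = 26 Hz.
50 Hz > fs/2 = 26 Hz, folds to fs − 50 Hz = 2 Hz.
88 Hz mod fs = 36 Hz.
36 Hz > fs/2 = 26 Hz, folds to fs − 36 Hz = 16 Hz.
192 Hz mod fs = 36 Hz.
36 Hz > fs/2 = 26 Hz, folds to fs − 36 Hz = 16 Hz.
14 Hz ≤ fs/2 = 26 Hz, passes unchanged.
Distinct values: {2 Hz, 14 Hz, 16 Hz}.

2 Hz, 14 Hz, 16 Hz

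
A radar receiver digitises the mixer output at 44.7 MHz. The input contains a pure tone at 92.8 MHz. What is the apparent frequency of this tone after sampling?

92.8 MHz mod fs = 3.4 MHz.
3.4 MHz ≤ fs/2 = 22.35 MHz, appears at 3.4 MHz.

3.4 MHz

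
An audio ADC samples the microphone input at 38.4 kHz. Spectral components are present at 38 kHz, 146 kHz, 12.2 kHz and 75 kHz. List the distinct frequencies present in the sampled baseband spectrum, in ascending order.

fs/2 = 19.2 kHz.
38 kHz > fs/2 = 19.2 kHz, folds to fs − 38 kHz = 0.4 kHz.
146 kHz mod fs = 30.8 kHz.
30.8 kHz > fs/2 = 19.2 kHz, folds to fs − 30.8 kHz = 7.6 kHz.
12.2 kHz ≤ fs/2 = 19.2 kHz, passes unchanged.
75 kHz mod fs = 36.6 kHz.
36.6 kHz > fs/2 = 19.2 kHz, folds to fs − 36.6 kHz = 1.8 kHz.
Distinct values: {0.4 kHz, 1.8 kHz, 7.6 kHz, 12.2 kHz}.

0.4 kHz, 1.8 kHz, 7.6 kHz, 12.2 kHz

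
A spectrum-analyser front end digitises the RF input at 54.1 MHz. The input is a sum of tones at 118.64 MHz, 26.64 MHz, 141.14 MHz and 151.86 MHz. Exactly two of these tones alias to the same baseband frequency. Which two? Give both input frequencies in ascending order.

118.64 MHz, 151.86 MHz

fs/2 = 27.05 MHz.
118.64 MHz mod fs = 10.44 MHz.
10.44 MHz ≤ fs/2 = 27.05 MHz, appears at 10.44 MHz.
26.64 MHz ≤ fs/2 = 27.05 MHz, passes unchanged.
141.14 MHz mod fs = 32.94 MHz.
32.94 MHz > fs/2 = 27.05 MHz, folds to fs − 32.94 MHz = 21.16 MHz.
151.86 MHz mod fs = 43.66 MHz.
43.66 MHz > fs/2 = 27.05 MHz, folds to fs − 43.66 MHz = 10.44 MHz.
118.64 MHz and 151.86 MHz both map to 10.44 MHz.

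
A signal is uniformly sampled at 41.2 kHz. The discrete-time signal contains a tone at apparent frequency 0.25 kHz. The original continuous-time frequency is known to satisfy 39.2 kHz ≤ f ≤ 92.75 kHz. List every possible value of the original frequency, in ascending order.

Frequencies that alias to 0.25 kHz are k·fs ± 0.25 kHz for integer k ≥ 0.
k=0: 0.25 kHz.
k=1: 40.95 kHz, 41.45 kHz.
k=2: 82.15 kHz, 82.65 kHz.
k=3: 123.35 kHz, 123.85 kHz.
Within [39.2 kHz, 92.75 kHz]: 40.95 kHz, 41.45 kHz, 82.15 kHz, 82.65 kHz.

40.95 kHz, 41.45 kHz, 82.15 kHz, 82.65 kHz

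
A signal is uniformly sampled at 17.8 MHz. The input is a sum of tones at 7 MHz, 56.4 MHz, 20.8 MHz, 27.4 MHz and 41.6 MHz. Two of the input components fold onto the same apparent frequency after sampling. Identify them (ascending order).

fs/2 = 8.9 MHz.
7 MHz ≤ fs/2 = 8.9 MHz, passes unchanged.
56.4 MHz mod fs = 3 MHz.
3 MHz ≤ fs/2 = 8.9 MHz, appears at 3 MHz.
20.8 MHz mod fs = 3 MHz.
3 MHz ≤ fs/2 = 8.9 MHz, appears at 3 MHz.
27.4 MHz mod fs = 9.6 MHz.
9.6 MHz > fs/2 = 8.9 MHz, folds to fs − 9.6 MHz = 8.2 MHz.
41.6 MHz mod fs = 6 MHz.
6 MHz ≤ fs/2 = 8.9 MHz, appears at 6 MHz.
20.8 MHz and 56.4 MHz both map to 3 MHz.

20.8 MHz, 56.4 MHz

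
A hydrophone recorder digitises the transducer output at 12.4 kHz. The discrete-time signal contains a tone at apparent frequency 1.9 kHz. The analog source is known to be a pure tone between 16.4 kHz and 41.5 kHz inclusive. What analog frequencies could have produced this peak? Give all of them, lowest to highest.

Frequencies that alias to 1.9 kHz are k·fs ± 1.9 kHz for integer k ≥ 0.
k=0: 1.9 kHz.
k=1: 10.5 kHz, 14.3 kHz.
k=2: 22.9 kHz, 26.7 kHz.
k=3: 35.3 kHz, 39.1 kHz.
k=4: 47.7 kHz, 51.5 kHz.
Within [16.4 kHz, 41.5 kHz]: 22.9 kHz, 26.7 kHz, 35.3 kHz, 39.1 kHz.

22.9 kHz, 26.7 kHz, 35.3 kHz, 39.1 kHz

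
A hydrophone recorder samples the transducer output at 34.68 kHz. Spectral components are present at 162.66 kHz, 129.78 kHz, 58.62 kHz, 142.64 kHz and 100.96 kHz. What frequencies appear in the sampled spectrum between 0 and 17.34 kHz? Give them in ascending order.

fs/2 = 17.34 kHz.
162.66 kHz mod fs = 23.94 kHz.
23.94 kHz > fs/2 = 17.34 kHz, folds to fs − 23.94 kHz = 10.74 kHz.
129.78 kHz mod fs = 25.74 kHz.
25.74 kHz > fs/2 = 17.34 kHz, folds to fs − 25.74 kHz = 8.94 kHz.
58.62 kHz mod fs = 23.94 kHz.
23.94 kHz > fs/2 = 17.34 kHz, folds to fs − 23.94 kHz = 10.74 kHz.
142.64 kHz mod fs = 3.92 kHz.
3.92 kHz ≤ fs/2 = 17.34 kHz, appears at 3.92 kHz.
100.96 kHz mod fs = 31.6 kHz.
31.6 kHz > fs/2 = 17.34 kHz, folds to fs − 31.6 kHz = 3.08 kHz.
Distinct values: {3.08 kHz, 3.92 kHz, 8.94 kHz, 10.74 kHz}.

3.08 kHz, 3.92 kHz, 8.94 kHz, 10.74 kHz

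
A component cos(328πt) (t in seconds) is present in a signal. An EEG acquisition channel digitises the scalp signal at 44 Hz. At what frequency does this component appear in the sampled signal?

ω = 328π rad/s → f = ω/(2π) = 164 Hz.
164 Hz mod fs = 32 Hz.
32 Hz > fs/2 = 22 Hz, folds to fs − 32 Hz = 12 Hz.

12 Hz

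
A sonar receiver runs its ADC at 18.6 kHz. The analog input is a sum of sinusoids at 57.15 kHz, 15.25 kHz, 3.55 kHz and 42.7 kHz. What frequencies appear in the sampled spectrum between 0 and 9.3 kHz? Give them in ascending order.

fs/2 = 9.3 kHz.
57.15 kHz mod fs = 1.35 kHz.
1.35 kHz ≤ fs/2 = 9.3 kHz, appears at 1.35 kHz.
15.25 kHz > fs/2 = 9.3 kHz, folds to fs − 15.25 kHz = 3.35 kHz.
3.55 kHz ≤ fs/2 = 9.3 kHz, passes unchanged.
42.7 kHz mod fs = 5.5 kHz.
5.5 kHz ≤ fs/2 = 9.3 kHz, appears at 5.5 kHz.
Distinct values: {1.35 kHz, 3.35 kHz, 3.55 kHz, 5.5 kHz}.

1.35 kHz, 3.35 kHz, 3.55 kHz, 5.5 kHz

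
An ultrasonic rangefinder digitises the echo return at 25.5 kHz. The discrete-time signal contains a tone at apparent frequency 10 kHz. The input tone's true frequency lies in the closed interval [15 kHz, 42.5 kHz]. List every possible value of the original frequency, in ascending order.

15.5 kHz, 35.5 kHz, 41 kHz

Frequencies that alias to 10 kHz are k·fs ± 10 kHz for integer k ≥ 0.
k=0: 10 kHz.
k=1: 15.5 kHz, 35.5 kHz.
k=2: 41 kHz, 61 kHz.
k=3: 66.5 kHz, 86.5 kHz.
Within [15 kHz, 42.5 kHz]: 15.5 kHz, 35.5 kHz, 41 kHz.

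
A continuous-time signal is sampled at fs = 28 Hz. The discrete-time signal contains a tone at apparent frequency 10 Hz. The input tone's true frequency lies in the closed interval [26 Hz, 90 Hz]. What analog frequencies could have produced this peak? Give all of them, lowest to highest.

Frequencies that alias to 10 Hz are k·fs ± 10 Hz for integer k ≥ 0.
k=0: 10 Hz.
k=1: 18 Hz, 38 Hz.
k=2: 46 Hz, 66 Hz.
k=3: 74 Hz, 94 Hz.
k=4: 102 Hz, 122 Hz.
Within [26 Hz, 90 Hz]: 38 Hz, 46 Hz, 66 Hz, 74 Hz.

38 Hz, 46 Hz, 66 Hz, 74 Hz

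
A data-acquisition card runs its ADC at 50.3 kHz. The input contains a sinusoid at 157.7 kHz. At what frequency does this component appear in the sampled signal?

157.7 kHz mod fs = 6.8 kHz.
6.8 kHz ≤ fs/2 = 25.15 kHz, appears at 6.8 kHz.

6.8 kHz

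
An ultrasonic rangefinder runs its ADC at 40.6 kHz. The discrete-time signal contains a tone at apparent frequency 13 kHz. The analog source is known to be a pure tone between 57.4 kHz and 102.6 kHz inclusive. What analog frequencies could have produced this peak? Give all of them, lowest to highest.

68.2 kHz, 94.2 kHz

Frequencies that alias to 13 kHz are k·fs ± 13 kHz for integer k ≥ 0.
k=0: 13 kHz.
k=1: 27.6 kHz, 53.6 kHz.
k=2: 68.2 kHz, 94.2 kHz.
k=3: 108.8 kHz, 134.8 kHz.
Within [57.4 kHz, 102.6 kHz]: 68.2 kHz, 94.2 kHz.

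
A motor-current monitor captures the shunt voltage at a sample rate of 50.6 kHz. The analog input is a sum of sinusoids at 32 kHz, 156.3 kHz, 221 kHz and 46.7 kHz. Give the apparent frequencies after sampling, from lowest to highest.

fs/2 = 25.3 kHz.
32 kHz > fs/2 = 25.3 kHz, folds to fs − 32 kHz = 18.6 kHz.
156.3 kHz mod fs = 4.5 kHz.
4.5 kHz ≤ fs/2 = 25.3 kHz, appears at 4.5 kHz.
221 kHz mod fs = 18.6 kHz.
18.6 kHz ≤ fs/2 = 25.3 kHz, appears at 18.6 kHz.
46.7 kHz > fs/2 = 25.3 kHz, folds to fs − 46.7 kHz = 3.9 kHz.
Distinct values: {3.9 kHz, 4.5 kHz, 18.6 kHz}.

3.9 kHz, 4.5 kHz, 18.6 kHz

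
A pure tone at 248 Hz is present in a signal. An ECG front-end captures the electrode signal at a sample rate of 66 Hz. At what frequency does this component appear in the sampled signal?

16 Hz

248 Hz mod fs = 50 Hz.
50 Hz > fs/2 = 33 Hz, folds to fs − 50 Hz = 16 Hz.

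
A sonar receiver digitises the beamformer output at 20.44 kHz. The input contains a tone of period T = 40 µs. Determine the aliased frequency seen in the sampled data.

4.56 kHz

T = 40 µs → f = 1/T = 25 kHz.
25 kHz mod fs = 4.56 kHz.
4.56 kHz ≤ fs/2 = 10.22 kHz, appears at 4.56 kHz.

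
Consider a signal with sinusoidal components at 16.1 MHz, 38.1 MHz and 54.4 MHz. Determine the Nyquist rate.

Highest-frequency component: 54.4 MHz.
Nyquist rate = 2 × 54.4 MHz = 108.8 MHz.

108.8 MHz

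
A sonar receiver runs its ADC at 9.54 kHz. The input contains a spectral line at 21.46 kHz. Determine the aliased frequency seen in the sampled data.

2.38 kHz

21.46 kHz mod fs = 2.38 kHz.
2.38 kHz ≤ fs/2 = 4.77 kHz, appears at 2.38 kHz.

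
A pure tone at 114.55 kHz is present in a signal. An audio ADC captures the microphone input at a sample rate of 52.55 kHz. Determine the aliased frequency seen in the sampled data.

9.45 kHz

114.55 kHz mod fs = 9.45 kHz.
9.45 kHz ≤ fs/2 = 26.275 kHz, appears at 9.45 kHz.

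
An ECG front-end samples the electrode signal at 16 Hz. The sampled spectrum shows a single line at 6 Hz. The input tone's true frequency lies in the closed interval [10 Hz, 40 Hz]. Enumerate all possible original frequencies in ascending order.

10 Hz, 22 Hz, 26 Hz, 38 Hz

Frequencies that alias to 6 Hz are k·fs ± 6 Hz for integer k ≥ 0.
k=0: 6 Hz.
k=1: 10 Hz, 22 Hz.
k=2: 26 Hz, 38 Hz.
k=3: 42 Hz, 54 Hz.
Within [10 Hz, 40 Hz]: 10 Hz, 22 Hz, 26 Hz, 38 Hz.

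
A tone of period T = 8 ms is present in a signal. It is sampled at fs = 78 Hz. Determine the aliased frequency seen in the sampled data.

T = 8 ms → f = 1/T = 125 Hz.
125 Hz mod fs = 47 Hz.
47 Hz > fs/2 = 39 Hz, folds to fs − 47 Hz = 31 Hz.

31 Hz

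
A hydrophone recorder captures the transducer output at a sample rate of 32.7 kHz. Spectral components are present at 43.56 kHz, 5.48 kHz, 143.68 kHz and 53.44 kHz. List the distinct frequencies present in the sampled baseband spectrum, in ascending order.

fs/2 = 16.35 kHz.
43.56 kHz mod fs = 10.86 kHz.
10.86 kHz ≤ fs/2 = 16.35 kHz, appears at 10.86 kHz.
5.48 kHz ≤ fs/2 = 16.35 kHz, passes unchanged.
143.68 kHz mod fs = 12.88 kHz.
12.88 kHz ≤ fs/2 = 16.35 kHz, appears at 12.88 kHz.
53.44 kHz mod fs = 20.74 kHz.
20.74 kHz > fs/2 = 16.35 kHz, folds to fs − 20.74 kHz = 11.96 kHz.
Distinct values: {5.48 kHz, 10.86 kHz, 11.96 kHz, 12.88 kHz}.

5.48 kHz, 10.86 kHz, 11.96 kHz, 12.88 kHz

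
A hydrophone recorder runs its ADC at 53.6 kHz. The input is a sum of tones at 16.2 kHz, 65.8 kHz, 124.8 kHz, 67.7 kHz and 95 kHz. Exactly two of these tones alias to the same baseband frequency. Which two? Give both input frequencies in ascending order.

fs/2 = 26.8 kHz.
16.2 kHz ≤ fs/2 = 26.8 kHz, passes unchanged.
65.8 kHz mod fs = 12.2 kHz.
12.2 kHz ≤ fs/2 = 26.8 kHz, appears at 12.2 kHz.
124.8 kHz mod fs = 17.6 kHz.
17.6 kHz ≤ fs/2 = 26.8 kHz, appears at 17.6 kHz.
67.7 kHz mod fs = 14.1 kHz.
14.1 kHz ≤ fs/2 = 26.8 kHz, appears at 14.1 kHz.
95 kHz mod fs = 41.4 kHz.
41.4 kHz > fs/2 = 26.8 kHz, folds to fs − 41.4 kHz = 12.2 kHz.
65.8 kHz and 95 kHz both map to 12.2 kHz.

65.8 kHz, 95 kHz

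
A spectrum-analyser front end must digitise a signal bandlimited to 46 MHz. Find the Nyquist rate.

Nyquist rate = 2 × 46 MHz = 92 MHz.

92 MHz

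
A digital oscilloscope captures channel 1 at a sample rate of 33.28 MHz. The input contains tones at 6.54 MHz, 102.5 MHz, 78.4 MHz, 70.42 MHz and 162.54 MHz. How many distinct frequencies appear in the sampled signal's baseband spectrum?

4

fs/2 = 16.64 MHz.
6.54 MHz ≤ fs/2 = 16.64 MHz, passes unchanged.
102.5 MHz mod fs = 2.66 MHz.
2.66 MHz ≤ fs/2 = 16.64 MHz, appears at 2.66 MHz.
78.4 MHz mod fs = 11.84 MHz.
11.84 MHz ≤ fs/2 = 16.64 MHz, appears at 11.84 MHz.
70.42 MHz mod fs = 3.86 MHz.
3.86 MHz ≤ fs/2 = 16.64 MHz, appears at 3.86 MHz.
162.54 MHz mod fs = 29.42 MHz.
29.42 MHz > fs/2 = 16.64 MHz, folds to fs − 29.42 MHz = 3.86 MHz.
Distinct values: {2.66 MHz, 3.86 MHz, 6.54 MHz, 11.84 MHz} → 4.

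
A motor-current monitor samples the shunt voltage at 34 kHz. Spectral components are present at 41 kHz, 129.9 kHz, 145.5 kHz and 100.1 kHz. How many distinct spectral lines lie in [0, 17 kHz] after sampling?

fs/2 = 17 kHz.
41 kHz mod fs = 7 kHz.
7 kHz ≤ fs/2 = 17 kHz, appears at 7 kHz.
129.9 kHz mod fs = 27.9 kHz.
27.9 kHz > fs/2 = 17 kHz, folds to fs − 27.9 kHz = 6.1 kHz.
145.5 kHz mod fs = 9.5 kHz.
9.5 kHz ≤ fs/2 = 17 kHz, appears at 9.5 kHz.
100.1 kHz mod fs = 32.1 kHz.
32.1 kHz > fs/2 = 17 kHz, folds to fs − 32.1 kHz = 1.9 kHz.
Distinct values: {1.9 kHz, 6.1 kHz, 7 kHz, 9.5 kHz} → 4.

4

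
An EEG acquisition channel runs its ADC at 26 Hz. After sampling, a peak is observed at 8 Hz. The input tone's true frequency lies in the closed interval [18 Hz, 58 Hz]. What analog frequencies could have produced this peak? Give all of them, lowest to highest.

Frequencies that alias to 8 Hz are k·fs ± 8 Hz for integer k ≥ 0.
k=0: 8 Hz.
k=1: 18 Hz, 34 Hz.
k=2: 44 Hz, 60 Hz.
k=3: 70 Hz, 86 Hz.
Within [18 Hz, 58 Hz]: 18 Hz, 34 Hz, 44 Hz.

18 Hz, 34 Hz, 44 Hz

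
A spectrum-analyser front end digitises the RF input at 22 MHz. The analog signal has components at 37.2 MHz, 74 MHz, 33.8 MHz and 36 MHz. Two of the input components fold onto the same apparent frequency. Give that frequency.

8 MHz

fs/2 = 11 MHz.
37.2 MHz mod fs = 15.2 MHz.
15.2 MHz > fs/2 = 11 MHz, folds to fs − 15.2 MHz = 6.8 MHz.
74 MHz mod fs = 8 MHz.
8 MHz ≤ fs/2 = 11 MHz, appears at 8 MHz.
33.8 MHz mod fs = 11.8 MHz.
11.8 MHz > fs/2 = 11 MHz, folds to fs − 11.8 MHz = 10.2 MHz.
36 MHz mod fs = 14 MHz.
14 MHz > fs/2 = 11 MHz, folds to fs − 14 MHz = 8 MHz.
36 MHz and 74 MHz both map to 8 MHz.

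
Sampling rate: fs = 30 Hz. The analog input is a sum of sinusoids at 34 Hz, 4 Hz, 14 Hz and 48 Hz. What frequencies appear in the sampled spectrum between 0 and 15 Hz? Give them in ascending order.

fs/2 = 15 Hz.
34 Hz mod fs = 4 Hz.
4 Hz ≤ fs/2 = 15 Hz, appears at 4 Hz.
4 Hz ≤ fs/2 = 15 Hz, passes unchanged.
14 Hz ≤ fs/2 = 15 Hz, passes unchanged.
48 Hz mod fs = 18 Hz.
18 Hz > fs/2 = 15 Hz, folds to fs − 18 Hz = 12 Hz.
Distinct values: {4 Hz, 12 Hz, 14 Hz}.

4 Hz, 12 Hz, 14 Hz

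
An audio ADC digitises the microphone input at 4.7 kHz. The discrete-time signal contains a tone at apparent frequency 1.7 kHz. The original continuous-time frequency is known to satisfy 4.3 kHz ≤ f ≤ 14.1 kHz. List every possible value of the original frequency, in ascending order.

6.4 kHz, 7.7 kHz, 11.1 kHz, 12.4 kHz

Frequencies that alias to 1.7 kHz are k·fs ± 1.7 kHz for integer k ≥ 0.
k=0: 1.7 kHz.
k=1: 3 kHz, 6.4 kHz.
k=2: 7.7 kHz, 11.1 kHz.
k=3: 12.4 kHz, 15.8 kHz.
k=4: 17.1 kHz, 20.5 kHz.
Within [4.3 kHz, 14.1 kHz]: 6.4 kHz, 7.7 kHz, 11.1 kHz, 12.4 kHz.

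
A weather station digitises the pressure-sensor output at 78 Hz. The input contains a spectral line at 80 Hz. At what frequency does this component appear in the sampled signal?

2 Hz

80 Hz mod fs = 2 Hz.
2 Hz ≤ fs/2 = 39 Hz, appears at 2 Hz.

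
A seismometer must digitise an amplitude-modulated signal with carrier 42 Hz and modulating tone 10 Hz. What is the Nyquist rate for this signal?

104 Hz

AM sidebands sit at fc ± fm = 32 Hz and 52 Hz.
Highest-frequency component: 52 Hz.
Nyquist rate = 2 × 52 Hz = 104 Hz.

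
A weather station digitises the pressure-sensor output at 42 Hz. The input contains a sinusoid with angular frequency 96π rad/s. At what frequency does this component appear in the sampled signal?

ω = 96π rad/s → f = ω/(2π) = 48 Hz.
48 Hz mod fs = 6 Hz.
6 Hz ≤ fs/2 = 21 Hz, appears at 6 Hz.

6 Hz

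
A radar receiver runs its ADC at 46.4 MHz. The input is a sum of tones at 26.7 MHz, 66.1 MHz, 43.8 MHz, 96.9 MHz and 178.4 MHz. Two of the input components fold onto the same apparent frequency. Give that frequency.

fs/2 = 23.2 MHz.
26.7 MHz > fs/2 = 23.2 MHz, folds to fs − 26.7 MHz = 19.7 MHz.
66.1 MHz mod fs = 19.7 MHz.
19.7 MHz ≤ fs/2 = 23.2 MHz, appears at 19.7 MHz.
43.8 MHz > fs/2 = 23.2 MHz, folds to fs − 43.8 MHz = 2.6 MHz.
96.9 MHz mod fs = 4.1 MHz.
4.1 MHz ≤ fs/2 = 23.2 MHz, appears at 4.1 MHz.
178.4 MHz mod fs = 39.2 MHz.
39.2 MHz > fs/2 = 23.2 MHz, folds to fs − 39.2 MHz = 7.2 MHz.
26.7 MHz and 66.1 MHz both map to 19.7 MHz.

19.7 MHz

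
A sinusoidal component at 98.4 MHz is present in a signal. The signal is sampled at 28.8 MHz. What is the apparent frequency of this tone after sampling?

98.4 MHz mod fs = 12 MHz.
12 MHz ≤ fs/2 = 14.4 MHz, appears at 12 MHz.

12 MHz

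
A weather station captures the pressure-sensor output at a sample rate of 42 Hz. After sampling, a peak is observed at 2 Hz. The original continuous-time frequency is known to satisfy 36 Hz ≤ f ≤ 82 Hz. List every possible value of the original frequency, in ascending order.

40 Hz, 44 Hz, 82 Hz

Frequencies that alias to 2 Hz are k·fs ± 2 Hz for integer k ≥ 0.
k=0: 2 Hz.
k=1: 40 Hz, 44 Hz.
k=2: 82 Hz, 86 Hz.
k=3: 124 Hz, 128 Hz.
Within [36 Hz, 82 Hz]: 40 Hz, 44 Hz, 82 Hz.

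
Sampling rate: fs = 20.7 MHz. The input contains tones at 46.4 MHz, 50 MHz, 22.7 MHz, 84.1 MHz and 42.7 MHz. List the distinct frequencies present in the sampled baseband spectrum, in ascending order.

1.3 MHz, 2 MHz, 5 MHz, 8.6 MHz

fs/2 = 10.35 MHz.
46.4 MHz mod fs = 5 MHz.
5 MHz ≤ fs/2 = 10.35 MHz, appears at 5 MHz.
50 MHz mod fs = 8.6 MHz.
8.6 MHz ≤ fs/2 = 10.35 MHz, appears at 8.6 MHz.
22.7 MHz mod fs = 2 MHz.
2 MHz ≤ fs/2 = 10.35 MHz, appears at 2 MHz.
84.1 MHz mod fs = 1.3 MHz.
1.3 MHz ≤ fs/2 = 10.35 MHz, appears at 1.3 MHz.
42.7 MHz mod fs = 1.3 MHz.
1.3 MHz ≤ fs/2 = 10.35 MHz, appears at 1.3 MHz.
Distinct values: {1.3 MHz, 2 MHz, 5 MHz, 8.6 MHz}.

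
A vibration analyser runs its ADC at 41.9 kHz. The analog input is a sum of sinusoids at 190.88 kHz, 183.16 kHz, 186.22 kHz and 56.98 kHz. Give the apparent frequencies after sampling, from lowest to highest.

fs/2 = 20.95 kHz.
190.88 kHz mod fs = 23.28 kHz.
23.28 kHz > fs/2 = 20.95 kHz, folds to fs − 23.28 kHz = 18.62 kHz.
183.16 kHz mod fs = 15.56 kHz.
15.56 kHz ≤ fs/2 = 20.95 kHz, appears at 15.56 kHz.
186.22 kHz mod fs = 18.62 kHz.
18.62 kHz ≤ fs/2 = 20.95 kHz, appears at 18.62 kHz.
56.98 kHz mod fs = 15.08 kHz.
15.08 kHz ≤ fs/2 = 20.95 kHz, appears at 15.08 kHz.
Distinct values: {15.08 kHz, 15.56 kHz, 18.62 kHz}.

15.08 kHz, 15.56 kHz, 18.62 kHz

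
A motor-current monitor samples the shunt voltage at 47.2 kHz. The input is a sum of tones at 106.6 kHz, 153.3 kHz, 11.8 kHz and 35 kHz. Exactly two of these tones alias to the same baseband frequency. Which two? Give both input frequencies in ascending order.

fs/2 = 23.6 kHz.
106.6 kHz mod fs = 12.2 kHz.
12.2 kHz ≤ fs/2 = 23.6 kHz, appears at 12.2 kHz.
153.3 kHz mod fs = 11.7 kHz.
11.7 kHz ≤ fs/2 = 23.6 kHz, appears at 11.7 kHz.
11.8 kHz ≤ fs/2 = 23.6 kHz, passes unchanged.
35 kHz > fs/2 = 23.6 kHz, folds to fs − 35 kHz = 12.2 kHz.
35 kHz and 106.6 kHz both map to 12.2 kHz.

35 kHz, 106.6 kHz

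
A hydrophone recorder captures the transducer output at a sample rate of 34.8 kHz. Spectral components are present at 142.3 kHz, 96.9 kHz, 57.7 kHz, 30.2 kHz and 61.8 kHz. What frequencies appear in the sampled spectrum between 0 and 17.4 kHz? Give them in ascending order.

fs/2 = 17.4 kHz.
142.3 kHz mod fs = 3.1 kHz.
3.1 kHz ≤ fs/2 = 17.4 kHz, appears at 3.1 kHz.
96.9 kHz mod fs = 27.3 kHz.
27.3 kHz > fs/2 = 17.4 kHz, folds to fs − 27.3 kHz = 7.5 kHz.
57.7 kHz mod fs = 22.9 kHz.
22.9 kHz > fs/2 = 17.4 kHz, folds to fs − 22.9 kHz = 11.9 kHz.
30.2 kHz > fs/2 = 17.4 kHz, folds to fs − 30.2 kHz = 4.6 kHz.
61.8 kHz mod fs = 27 kHz.
27 kHz > fs/2 = 17.4 kHz, folds to fs − 27 kHz = 7.8 kHz.
Distinct values: {3.1 kHz, 4.6 kHz, 7.5 kHz, 7.8 kHz, 11.9 kHz}.

3.1 kHz, 4.6 kHz, 7.5 kHz, 7.8 kHz, 11.9 kHz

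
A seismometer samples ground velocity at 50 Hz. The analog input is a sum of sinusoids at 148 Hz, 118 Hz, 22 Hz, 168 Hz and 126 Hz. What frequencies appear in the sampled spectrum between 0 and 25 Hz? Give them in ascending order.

fs/2 = 25 Hz.
148 Hz mod fs = 48 Hz.
48 Hz > fs/2 = 25 Hz, folds to fs − 48 Hz = 2 Hz.
118 Hz mod fs = 18 Hz.
18 Hz ≤ fs/2 = 25 Hz, appears at 18 Hz.
22 Hz ≤ fs/2 = 25 Hz, passes unchanged.
168 Hz mod fs = 18 Hz.
18 Hz ≤ fs/2 = 25 Hz, appears at 18 Hz.
126 Hz mod fs = 26 Hz.
26 Hz > fs/2 = 25 Hz, folds to fs − 26 Hz = 24 Hz.
Distinct values: {2 Hz, 18 Hz, 22 Hz, 24 Hz}.

2 Hz, 18 Hz, 22 Hz, 24 Hz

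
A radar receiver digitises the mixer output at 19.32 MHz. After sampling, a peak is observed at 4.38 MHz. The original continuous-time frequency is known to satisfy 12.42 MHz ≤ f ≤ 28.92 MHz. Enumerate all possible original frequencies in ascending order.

Frequencies that alias to 4.38 MHz are k·fs ± 4.38 MHz for integer k ≥ 0.
k=0: 4.38 MHz.
k=1: 14.94 MHz, 23.7 MHz.
k=2: 34.26 MHz, 43.02 MHz.
Within [12.42 MHz, 28.92 MHz]: 14.94 MHz, 23.7 MHz.

14.94 MHz, 23.7 MHz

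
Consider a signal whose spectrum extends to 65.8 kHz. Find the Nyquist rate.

131.6 kHz

Nyquist rate = 2 × 65.8 kHz = 131.6 kHz.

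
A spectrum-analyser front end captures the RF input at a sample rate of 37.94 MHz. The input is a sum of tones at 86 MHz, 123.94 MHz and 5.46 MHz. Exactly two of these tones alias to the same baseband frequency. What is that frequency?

fs/2 = 18.97 MHz.
86 MHz mod fs = 10.12 MHz.
10.12 MHz ≤ fs/2 = 18.97 MHz, appears at 10.12 MHz.
123.94 MHz mod fs = 10.12 MHz.
10.12 MHz ≤ fs/2 = 18.97 MHz, appears at 10.12 MHz.
5.46 MHz ≤ fs/2 = 18.97 MHz, passes unchanged.
86 MHz and 123.94 MHz both map to 10.12 MHz.

10.12 MHz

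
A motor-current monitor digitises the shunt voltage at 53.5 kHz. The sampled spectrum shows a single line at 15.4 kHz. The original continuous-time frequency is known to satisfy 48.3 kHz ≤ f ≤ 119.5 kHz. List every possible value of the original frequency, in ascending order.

Frequencies that alias to 15.4 kHz are k·fs ± 15.4 kHz for integer k ≥ 0.
k=0: 15.4 kHz.
k=1: 38.1 kHz, 68.9 kHz.
k=2: 91.6 kHz, 122.4 kHz.
k=3: 145.1 kHz, 175.9 kHz.
Within [48.3 kHz, 119.5 kHz]: 68.9 kHz, 91.6 kHz.

68.9 kHz, 91.6 kHz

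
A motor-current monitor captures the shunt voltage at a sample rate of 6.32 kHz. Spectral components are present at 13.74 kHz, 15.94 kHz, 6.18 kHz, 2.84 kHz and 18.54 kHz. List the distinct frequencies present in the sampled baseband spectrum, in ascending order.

fs/2 = 3.16 kHz.
13.74 kHz mod fs = 1.1 kHz.
1.1 kHz ≤ fs/2 = 3.16 kHz, appears at 1.1 kHz.
15.94 kHz mod fs = 3.3 kHz.
3.3 kHz > fs/2 = 3.16 kHz, folds to fs − 3.3 kHz = 3.02 kHz.
6.18 kHz > fs/2 = 3.16 kHz, folds to fs − 6.18 kHz = 0.14 kHz.
2.84 kHz ≤ fs/2 = 3.16 kHz, passes unchanged.
18.54 kHz mod fs = 5.9 kHz.
5.9 kHz > fs/2 = 3.16 kHz, folds to fs − 5.9 kHz = 0.42 kHz.
Distinct values: {0.14 kHz, 0.42 kHz, 1.1 kHz, 2.84 kHz, 3.02 kHz}.

0.14 kHz, 0.42 kHz, 1.1 kHz, 2.84 kHz, 3.02 kHz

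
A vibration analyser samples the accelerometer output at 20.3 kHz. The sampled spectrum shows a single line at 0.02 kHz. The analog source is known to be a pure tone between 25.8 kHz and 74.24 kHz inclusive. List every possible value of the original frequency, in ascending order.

40.58 kHz, 40.62 kHz, 60.88 kHz, 60.92 kHz

Frequencies that alias to 0.02 kHz are k·fs ± 0.02 kHz for integer k ≥ 0.
k=0: 0.02 kHz.
k=1: 20.28 kHz, 20.32 kHz.
k=2: 40.58 kHz, 40.62 kHz.
k=3: 60.88 kHz, 60.92 kHz.
k=4: 81.18 kHz, 81.22 kHz.
Within [25.8 kHz, 74.24 kHz]: 40.58 kHz, 40.62 kHz, 60.88 kHz, 60.92 kHz.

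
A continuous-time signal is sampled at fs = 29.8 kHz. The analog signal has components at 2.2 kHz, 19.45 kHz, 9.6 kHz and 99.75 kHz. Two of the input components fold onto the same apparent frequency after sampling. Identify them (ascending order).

fs/2 = 14.9 kHz.
2.2 kHz ≤ fs/2 = 14.9 kHz, passes unchanged.
19.45 kHz > fs/2 = 14.9 kHz, folds to fs − 19.45 kHz = 10.35 kHz.
9.6 kHz ≤ fs/2 = 14.9 kHz, passes unchanged.
99.75 kHz mod fs = 10.35 kHz.
10.35 kHz ≤ fs/2 = 14.9 kHz, appears at 10.35 kHz.
19.45 kHz and 99.75 kHz both map to 10.35 kHz.

19.45 kHz, 99.75 kHz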